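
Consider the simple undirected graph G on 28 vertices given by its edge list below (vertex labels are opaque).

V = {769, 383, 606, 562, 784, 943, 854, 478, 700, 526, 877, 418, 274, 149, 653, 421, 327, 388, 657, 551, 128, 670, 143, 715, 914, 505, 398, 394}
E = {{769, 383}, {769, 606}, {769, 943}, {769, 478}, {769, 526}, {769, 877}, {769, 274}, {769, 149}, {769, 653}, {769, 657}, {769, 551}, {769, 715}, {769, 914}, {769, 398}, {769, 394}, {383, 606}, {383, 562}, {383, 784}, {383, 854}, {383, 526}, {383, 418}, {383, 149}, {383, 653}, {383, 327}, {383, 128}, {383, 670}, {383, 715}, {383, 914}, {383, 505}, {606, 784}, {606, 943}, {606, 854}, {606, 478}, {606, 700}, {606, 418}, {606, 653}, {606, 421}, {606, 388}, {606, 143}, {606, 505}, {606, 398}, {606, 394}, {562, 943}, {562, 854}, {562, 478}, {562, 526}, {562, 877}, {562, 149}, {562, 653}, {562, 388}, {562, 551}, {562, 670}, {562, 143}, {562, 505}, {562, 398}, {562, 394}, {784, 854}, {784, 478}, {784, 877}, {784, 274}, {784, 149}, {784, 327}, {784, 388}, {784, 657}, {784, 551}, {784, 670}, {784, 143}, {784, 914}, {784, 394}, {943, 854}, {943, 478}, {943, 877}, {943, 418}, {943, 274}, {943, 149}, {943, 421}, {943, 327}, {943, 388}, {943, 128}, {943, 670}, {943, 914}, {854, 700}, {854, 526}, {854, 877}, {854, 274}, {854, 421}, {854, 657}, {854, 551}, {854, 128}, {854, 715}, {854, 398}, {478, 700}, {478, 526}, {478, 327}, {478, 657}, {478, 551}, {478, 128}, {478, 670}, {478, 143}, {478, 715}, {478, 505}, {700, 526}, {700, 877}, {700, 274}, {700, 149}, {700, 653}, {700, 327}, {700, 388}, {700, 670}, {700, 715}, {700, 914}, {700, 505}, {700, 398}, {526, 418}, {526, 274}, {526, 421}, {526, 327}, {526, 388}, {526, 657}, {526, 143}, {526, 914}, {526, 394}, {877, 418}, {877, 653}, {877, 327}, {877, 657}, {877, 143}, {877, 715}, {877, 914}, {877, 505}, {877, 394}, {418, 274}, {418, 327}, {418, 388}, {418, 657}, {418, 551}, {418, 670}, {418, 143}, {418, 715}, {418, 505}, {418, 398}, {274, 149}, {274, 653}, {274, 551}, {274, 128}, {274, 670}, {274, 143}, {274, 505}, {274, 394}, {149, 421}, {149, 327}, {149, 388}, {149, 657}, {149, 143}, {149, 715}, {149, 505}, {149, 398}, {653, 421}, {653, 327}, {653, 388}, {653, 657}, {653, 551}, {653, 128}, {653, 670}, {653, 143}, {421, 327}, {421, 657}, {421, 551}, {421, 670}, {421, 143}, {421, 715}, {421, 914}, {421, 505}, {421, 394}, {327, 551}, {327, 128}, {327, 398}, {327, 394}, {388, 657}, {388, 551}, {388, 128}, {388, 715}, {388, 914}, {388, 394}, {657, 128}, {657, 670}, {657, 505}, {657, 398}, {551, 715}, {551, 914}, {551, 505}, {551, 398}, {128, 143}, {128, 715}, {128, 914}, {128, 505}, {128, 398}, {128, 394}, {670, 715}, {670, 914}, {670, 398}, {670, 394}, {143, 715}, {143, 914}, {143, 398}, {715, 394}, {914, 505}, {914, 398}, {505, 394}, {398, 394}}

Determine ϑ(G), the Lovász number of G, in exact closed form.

7

deg(715) = 15; N(715) = {769, 383, 854, 478, 700, 877, 418, 149, 421, 388, 551, 128, 670, 143, 394}.
Vertex 398 has 15 neighbors: 769, 606, 562, 854, 700, 418, 149, 327, 657, 551, 128, 670, 143, 914, 394.
N(769) = {383, 606, 943, 478, 526, 877, 274, 149, 653, 657, 551, 715, 914, 398, 394}, |N(769)| = 15.
Vertex 418 has 15 neighbors: 383, 606, 943, 526, 877, 274, 327, 388, 657, 551, 670, 143, 715, 505, 398.
G on 28 vertices is 15-regular; Kneser-type, 2-subsets of [8].
Distinct eigenvalues (to 6 d.p.): [15.0, 1.0, -5.0].
−28·(-5) / ((15)−(-5)) = 7 = ϑ(G).
Numerically 7.000000.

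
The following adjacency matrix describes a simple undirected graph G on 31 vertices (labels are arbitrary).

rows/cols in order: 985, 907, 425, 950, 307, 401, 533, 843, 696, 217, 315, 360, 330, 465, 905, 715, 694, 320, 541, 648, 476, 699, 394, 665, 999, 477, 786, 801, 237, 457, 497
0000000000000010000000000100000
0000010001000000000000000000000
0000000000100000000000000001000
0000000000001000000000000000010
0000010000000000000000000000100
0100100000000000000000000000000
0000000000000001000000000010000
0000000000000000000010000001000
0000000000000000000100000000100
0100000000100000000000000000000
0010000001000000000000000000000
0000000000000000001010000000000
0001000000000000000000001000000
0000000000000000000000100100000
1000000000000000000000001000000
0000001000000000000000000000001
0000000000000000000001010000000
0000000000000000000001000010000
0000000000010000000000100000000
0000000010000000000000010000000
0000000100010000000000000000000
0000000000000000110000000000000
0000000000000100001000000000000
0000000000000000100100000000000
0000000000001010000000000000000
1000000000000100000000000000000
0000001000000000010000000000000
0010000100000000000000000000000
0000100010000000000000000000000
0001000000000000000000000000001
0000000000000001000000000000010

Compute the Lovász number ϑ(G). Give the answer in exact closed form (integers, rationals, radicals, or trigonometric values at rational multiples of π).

31*cos(pi/31)/(cos(pi/31) + 1)

Vertex 315 has 2 neighbors: 425, 217.
deg(477) = 2; N(477) = {985, 465}.
Vertex 330 has 2 neighbors: 950, 999.
Vertex 237 has 2 neighbors: 307, 696.
deg(v) = 2 for all v (|V|=31); connected 2-regular on 31 ⇒ C_{31}.
Distinct eigenvalues (to 5 d.p.): [2.0, 1.95906, 1.83792, 1.64153, 1.37793, 1.05793, 0.69461, 0.30286, -0.1013, -0.50131, -0.88079, -1.22421, -1.51752, -1.74869, -1.90828, -1.98974].
With N=31: ϑ(G) = 31·(-(-1)*2*cos(pi/31))/(2−(-2*cos(pi/31))) = 31*cos(pi/31)/(cos(pi/31) + 1).
Numerically 15.4601350.
Check 15 ≤ 31*cos(pi/31)/(cos(pi/31) + 1) ≤ 16: both strict.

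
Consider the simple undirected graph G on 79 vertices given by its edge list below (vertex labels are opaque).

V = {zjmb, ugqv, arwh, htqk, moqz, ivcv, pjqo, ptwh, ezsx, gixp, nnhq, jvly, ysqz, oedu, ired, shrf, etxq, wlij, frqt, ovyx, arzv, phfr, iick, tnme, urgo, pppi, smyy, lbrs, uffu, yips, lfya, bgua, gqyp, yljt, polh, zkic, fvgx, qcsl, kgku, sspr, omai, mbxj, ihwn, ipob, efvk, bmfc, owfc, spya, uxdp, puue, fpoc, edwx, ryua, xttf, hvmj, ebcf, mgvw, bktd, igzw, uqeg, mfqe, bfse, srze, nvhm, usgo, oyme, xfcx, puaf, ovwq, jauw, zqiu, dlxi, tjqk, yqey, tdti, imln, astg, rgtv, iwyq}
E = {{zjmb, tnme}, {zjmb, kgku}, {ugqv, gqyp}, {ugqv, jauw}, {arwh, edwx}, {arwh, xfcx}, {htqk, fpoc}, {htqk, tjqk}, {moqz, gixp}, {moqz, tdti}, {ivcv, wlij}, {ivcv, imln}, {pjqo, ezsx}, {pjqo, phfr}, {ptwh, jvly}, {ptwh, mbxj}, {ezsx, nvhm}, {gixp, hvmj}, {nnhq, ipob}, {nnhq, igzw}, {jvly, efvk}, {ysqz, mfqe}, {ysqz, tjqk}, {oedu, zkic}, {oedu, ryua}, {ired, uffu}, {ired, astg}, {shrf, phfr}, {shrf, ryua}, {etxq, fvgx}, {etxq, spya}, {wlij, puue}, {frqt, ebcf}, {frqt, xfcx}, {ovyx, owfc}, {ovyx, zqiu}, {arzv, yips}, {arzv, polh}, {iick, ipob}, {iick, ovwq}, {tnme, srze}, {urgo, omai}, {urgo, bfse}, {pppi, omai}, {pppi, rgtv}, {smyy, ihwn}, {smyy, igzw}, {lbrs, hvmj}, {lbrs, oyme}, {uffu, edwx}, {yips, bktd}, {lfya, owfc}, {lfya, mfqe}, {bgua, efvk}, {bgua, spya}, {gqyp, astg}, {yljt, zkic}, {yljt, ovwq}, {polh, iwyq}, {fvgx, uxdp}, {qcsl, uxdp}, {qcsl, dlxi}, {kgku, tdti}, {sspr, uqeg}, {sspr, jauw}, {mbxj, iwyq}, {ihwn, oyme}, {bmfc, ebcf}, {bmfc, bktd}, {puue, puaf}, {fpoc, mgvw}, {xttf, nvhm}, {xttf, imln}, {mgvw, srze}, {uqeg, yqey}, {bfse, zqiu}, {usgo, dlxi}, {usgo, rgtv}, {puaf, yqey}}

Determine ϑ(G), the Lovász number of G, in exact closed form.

Vertex shrf has 2 neighbors: phfr, ryua.
N(xfcx) = {arwh, frqt}, |N(xfcx)| = 2.
Vertex usgo has 2 neighbors: dlxi, rgtv.
N(srze) = {tnme, mgvw}, |N(srze)| = 2.
79-vertex 2-regular graph: a single 79-cycle (edge-transitive).
A has 40 distinct eigenvalues ≈ [2.0, 1.9937, 1.9748, 1.9433, 1.8996, 1.8439, 1.7766, 1.698, 1.6086, 1.5091, 1.4001, 1.2822, 1.1562, 1.0229, 0.8831, 0.7377, 0.5877, 0.434, 0.2775, 0.1192, -0.0398, -0.1985, -0.356, -0.5112, -0.6632, -0.8111, -0.9537, -1.0904, -1.2202, -1.3422, -1.4558, -1.5601, -1.6546, -1.7386, -1.8117, -1.8733, -1.923, -1.9606, -1.9858, -1.9984].
With N=79: ϑ(G) = 79·(-(-1)*2*cos(pi/79))/(2−(-2*cos(pi/79))) = 79*cos(pi/79)/(cos(pi/79) + 1).
≈ 39.4843794 (to 7 d.p.).
Check 39 ≤ 79*cos(pi/79)/(cos(pi/79) + 1) ≤ 40: both strict.

79*cos(pi/79)/(cos(pi/79) + 1)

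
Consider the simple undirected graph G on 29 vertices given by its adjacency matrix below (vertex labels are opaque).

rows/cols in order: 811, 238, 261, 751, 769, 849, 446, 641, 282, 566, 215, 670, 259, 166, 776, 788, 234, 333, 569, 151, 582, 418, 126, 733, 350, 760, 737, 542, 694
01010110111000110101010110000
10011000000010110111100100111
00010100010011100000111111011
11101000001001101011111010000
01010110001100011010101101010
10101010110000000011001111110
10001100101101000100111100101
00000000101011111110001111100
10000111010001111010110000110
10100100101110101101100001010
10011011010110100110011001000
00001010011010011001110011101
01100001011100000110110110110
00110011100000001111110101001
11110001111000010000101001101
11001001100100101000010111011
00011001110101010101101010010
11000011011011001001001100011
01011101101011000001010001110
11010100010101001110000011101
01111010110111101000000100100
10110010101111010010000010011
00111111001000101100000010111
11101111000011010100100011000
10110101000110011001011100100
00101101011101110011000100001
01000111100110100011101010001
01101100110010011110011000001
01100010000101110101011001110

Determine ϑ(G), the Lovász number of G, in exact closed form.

sqrt(29)

Vertex 776 has 14 neighbors: 811, 238, 261, 751, 641, 282, 566, 215, 788, 582, 126, 760, 737, 694.
deg(670) = 14; N(670) = {769, 446, 566, 215, 259, 788, 234, 151, 582, 418, 350, 760, 737, 694}.
Vertex 126 has 14 neighbors: 261, 751, 769, 849, 446, 641, 215, 776, 234, 333, 350, 737, 542, 694.
Vertex 234 has 14 neighbors: 751, 769, 641, 282, 566, 670, 166, 788, 333, 151, 582, 126, 350, 542.
G on 29 vertices is 14-regular; SR(29,14,6,7) — a Paley graph.
Distinct eigenvalues (to 4 d.p.): [14.0, 2.1926, -3.1926].
With N=29: ϑ(G) = 29·(-(-sqrt(29)/2 - 1/2))/(14−(-sqrt(29)/2 - 1/2)) = sqrt(29).
Numerically 5.385165.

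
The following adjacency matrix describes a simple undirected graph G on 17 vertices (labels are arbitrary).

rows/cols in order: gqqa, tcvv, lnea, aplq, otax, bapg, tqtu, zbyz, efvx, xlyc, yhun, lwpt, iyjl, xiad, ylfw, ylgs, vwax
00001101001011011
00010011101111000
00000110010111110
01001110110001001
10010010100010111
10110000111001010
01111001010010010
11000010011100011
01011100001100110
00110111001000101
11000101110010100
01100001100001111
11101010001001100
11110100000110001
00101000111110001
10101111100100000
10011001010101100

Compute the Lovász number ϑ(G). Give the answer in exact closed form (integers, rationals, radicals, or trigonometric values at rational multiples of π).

sqrt(17)

N(vwax) = {gqqa, aplq, otax, zbyz, xlyc, lwpt, xiad, ylfw}, |N(vwax)| = 8.
Vertex xlyc has 8 neighbors: lnea, aplq, bapg, tqtu, zbyz, yhun, ylfw, vwax.
N(lwpt) = {tcvv, lnea, zbyz, efvx, xiad, ylfw, ylgs, vwax}, |N(lwpt)| = 8.
deg(xiad) = 8; N(xiad) = {gqqa, tcvv, lnea, aplq, bapg, lwpt, iyjl, vwax}.
deg(v) = 8 for all v (|V|=17); SR(17,8,3,4) — a Paley graph.
spec(A) ≈ [8.0, 1.56155, -2.56155] (distinct, 5 d.p.).
Lovász (edge-transitive): ϑ = −17·(-sqrt(17)/2 - 1/2)/((8)−(-sqrt(17)/2 - 1/2)) = sqrt(17).
≈ 4.12311 (to 5 d.p.).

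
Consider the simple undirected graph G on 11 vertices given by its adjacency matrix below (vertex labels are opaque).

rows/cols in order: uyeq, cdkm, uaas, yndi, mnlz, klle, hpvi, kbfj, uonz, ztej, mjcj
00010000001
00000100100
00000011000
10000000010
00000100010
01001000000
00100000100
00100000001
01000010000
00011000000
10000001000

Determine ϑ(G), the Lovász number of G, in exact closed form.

11*cos(pi/11)/(cos(pi/11) + 1)

deg(mjcj) = 2; N(mjcj) = {uyeq, kbfj}.
deg(yndi) = 2; N(yndi) = {uyeq, ztej}.
N(uyeq) = {yndi, mjcj}, |N(uyeq)| = 2.
Vertex kbfj has 2 neighbors: uaas, mjcj.
2-regular, N=11; connected 2-regular on 11 ⇒ C_{11}.
Distinct eigenvalues (to 3 d.p.): [2.0, 1.683, 0.831, -0.285, -1.31, -1.919].
With N=11: ϑ(G) = 11·(-(-1)*2*cos(pi/11))/(2−(-2*cos(pi/11))) = 11*cos(pi/11)/(cos(pi/11) + 1).
Numerically 5.386302912.
Check 5 ≤ 11*cos(pi/11)/(cos(pi/11) + 1) ≤ 6: both strict.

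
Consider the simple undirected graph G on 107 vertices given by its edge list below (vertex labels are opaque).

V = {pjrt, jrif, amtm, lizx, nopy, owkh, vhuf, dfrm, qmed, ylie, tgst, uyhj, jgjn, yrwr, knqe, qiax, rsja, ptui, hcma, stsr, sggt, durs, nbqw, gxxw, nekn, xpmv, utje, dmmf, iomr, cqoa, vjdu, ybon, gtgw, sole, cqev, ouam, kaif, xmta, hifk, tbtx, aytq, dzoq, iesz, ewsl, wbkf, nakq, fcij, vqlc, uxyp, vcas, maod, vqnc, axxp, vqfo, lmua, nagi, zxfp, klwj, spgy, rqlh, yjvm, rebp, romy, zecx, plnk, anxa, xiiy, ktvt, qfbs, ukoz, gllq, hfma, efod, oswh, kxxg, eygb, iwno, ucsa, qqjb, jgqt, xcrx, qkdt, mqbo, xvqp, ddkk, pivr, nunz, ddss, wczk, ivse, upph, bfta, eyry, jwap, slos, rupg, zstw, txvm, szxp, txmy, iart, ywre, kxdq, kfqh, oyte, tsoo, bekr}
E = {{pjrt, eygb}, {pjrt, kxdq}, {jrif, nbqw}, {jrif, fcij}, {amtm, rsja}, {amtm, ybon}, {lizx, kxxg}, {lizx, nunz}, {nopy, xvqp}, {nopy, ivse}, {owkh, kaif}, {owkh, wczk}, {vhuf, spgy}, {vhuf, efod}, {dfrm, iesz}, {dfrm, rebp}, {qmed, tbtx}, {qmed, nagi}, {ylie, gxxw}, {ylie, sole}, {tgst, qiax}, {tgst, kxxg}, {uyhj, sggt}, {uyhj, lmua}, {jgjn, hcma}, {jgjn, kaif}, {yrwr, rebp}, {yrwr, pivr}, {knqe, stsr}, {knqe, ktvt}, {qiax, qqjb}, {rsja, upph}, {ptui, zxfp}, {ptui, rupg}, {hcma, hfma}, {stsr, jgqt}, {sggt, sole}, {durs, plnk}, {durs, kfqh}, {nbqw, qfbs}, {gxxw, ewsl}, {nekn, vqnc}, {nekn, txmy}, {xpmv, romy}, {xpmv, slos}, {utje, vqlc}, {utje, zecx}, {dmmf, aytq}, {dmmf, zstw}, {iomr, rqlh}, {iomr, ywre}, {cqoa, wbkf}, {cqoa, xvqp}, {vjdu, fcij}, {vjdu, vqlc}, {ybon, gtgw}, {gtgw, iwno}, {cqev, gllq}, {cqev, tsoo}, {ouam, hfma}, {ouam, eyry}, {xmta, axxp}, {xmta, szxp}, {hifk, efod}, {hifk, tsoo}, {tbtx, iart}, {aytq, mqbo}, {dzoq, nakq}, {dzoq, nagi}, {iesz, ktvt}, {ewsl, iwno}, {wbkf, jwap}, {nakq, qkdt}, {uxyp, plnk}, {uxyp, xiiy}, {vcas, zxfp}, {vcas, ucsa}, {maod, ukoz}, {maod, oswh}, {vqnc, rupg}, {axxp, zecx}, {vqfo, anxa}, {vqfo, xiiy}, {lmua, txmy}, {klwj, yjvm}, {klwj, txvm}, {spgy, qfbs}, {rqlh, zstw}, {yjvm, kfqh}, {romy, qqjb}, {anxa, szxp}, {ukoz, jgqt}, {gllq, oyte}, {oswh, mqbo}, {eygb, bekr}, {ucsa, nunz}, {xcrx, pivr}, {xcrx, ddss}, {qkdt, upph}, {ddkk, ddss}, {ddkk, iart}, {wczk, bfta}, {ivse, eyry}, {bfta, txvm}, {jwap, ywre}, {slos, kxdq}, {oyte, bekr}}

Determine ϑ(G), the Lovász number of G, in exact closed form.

Vertex rsja has 2 neighbors: amtm, upph.
Vertex ptui has 2 neighbors: zxfp, rupg.
deg(qfbs) = 2; N(qfbs) = {nbqw, spgy}.
Vertex anxa has 2 neighbors: vqfo, szxp.
deg(v) = 2 for all v (|V|=107); connected 2-regular on 107 ⇒ C_{107}.
spec(A) ≈ [2.0, 1.997, 1.986, 1.969, 1.945, 1.914, 1.877, 1.833, 1.783, 1.727, 1.665, 1.597, 1.524, 1.445, 1.361, 1.273, 1.18, 1.084, 0.983, 0.879, 0.772, 0.663, 0.551, 0.437, 0.322, 0.205, 0.088, -0.029, -0.147, -0.263, -0.379, -0.494, -0.607, -0.718, -0.826, -0.931, -1.034, -1.132, -1.227, -1.318, -1.404, -1.485, -1.561, -1.632, -1.697, -1.756, -1.809, -1.856, -1.897, -1.931, -1.958, -1.978, -1.992, -1.999] (distinct, 3 d.p.).
Lovász (edge-transitive): ϑ = −107·(-2*cos(pi/107))/((2)−(-2*cos(pi/107))) = 107*cos(pi/107)/(cos(pi/107) + 1).
= 53.4885… (decimal).
Lovász sandwich 53 ≤ 107*cos(pi/107)/(cos(pi/107) + 1) ≤ 54: both strict.

107*cos(pi/107)/(cos(pi/107) + 1)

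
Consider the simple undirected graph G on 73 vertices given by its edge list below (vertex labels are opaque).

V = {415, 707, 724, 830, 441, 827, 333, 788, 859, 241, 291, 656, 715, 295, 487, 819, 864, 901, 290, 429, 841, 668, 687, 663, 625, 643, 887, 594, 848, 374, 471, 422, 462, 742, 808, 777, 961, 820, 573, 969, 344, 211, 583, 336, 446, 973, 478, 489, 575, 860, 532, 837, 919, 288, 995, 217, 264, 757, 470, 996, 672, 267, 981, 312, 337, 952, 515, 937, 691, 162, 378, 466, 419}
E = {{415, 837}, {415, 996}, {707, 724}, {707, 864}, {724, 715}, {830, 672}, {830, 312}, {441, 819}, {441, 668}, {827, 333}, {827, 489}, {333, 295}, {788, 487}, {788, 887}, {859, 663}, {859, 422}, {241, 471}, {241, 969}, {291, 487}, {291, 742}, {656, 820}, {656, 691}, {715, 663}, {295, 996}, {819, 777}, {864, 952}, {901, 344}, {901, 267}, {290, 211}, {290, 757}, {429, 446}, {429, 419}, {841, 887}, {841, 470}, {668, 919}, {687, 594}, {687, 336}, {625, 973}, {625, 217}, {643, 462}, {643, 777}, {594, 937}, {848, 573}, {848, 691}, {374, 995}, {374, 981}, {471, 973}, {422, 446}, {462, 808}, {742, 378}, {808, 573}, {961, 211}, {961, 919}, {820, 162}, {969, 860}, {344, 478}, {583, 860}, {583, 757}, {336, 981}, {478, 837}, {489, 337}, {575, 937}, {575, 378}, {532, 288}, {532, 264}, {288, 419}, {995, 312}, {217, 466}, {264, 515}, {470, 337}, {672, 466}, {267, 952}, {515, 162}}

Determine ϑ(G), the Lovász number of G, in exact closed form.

deg(312) = 2; N(312) = {830, 995}.
N(295) = {333, 996}, |N(295)| = 2.
Vertex 532 has 2 neighbors: 288, 264.
Vertex 470 has 2 neighbors: 841, 337.
deg(v) = 2 for all v (|V|=73); a single 73-cycle (edge-transitive).
A has 37 distinct eigenvalues ≈ [2.0, 1.993, 1.97, 1.934, 1.883, 1.818, 1.739, 1.648, 1.544, 1.429, 1.304, 1.169, 1.025, 0.873, 0.715, 0.552, 0.385, 0.215, 0.043, -0.129, -0.3, -0.469, -0.634, -0.795, -0.95, -1.098, -1.237, -1.368, -1.488, -1.598, -1.695, -1.78, -1.852, -1.91, -1.954, -1.983, -1.998].
With N=73: ϑ(G) = 73·(-(-1)*2*cos(pi/73))/(2−(-2*cos(pi/73))) = 73*cos(pi/73)/(cos(pi/73) + 1).
≈ 36.4831 (to 4 d.p.).
Lovász sandwich 36 ≤ 73*cos(pi/73)/(cos(pi/73) + 1) ≤ 37: both strict.

73*cos(pi/73)/(cos(pi/73) + 1)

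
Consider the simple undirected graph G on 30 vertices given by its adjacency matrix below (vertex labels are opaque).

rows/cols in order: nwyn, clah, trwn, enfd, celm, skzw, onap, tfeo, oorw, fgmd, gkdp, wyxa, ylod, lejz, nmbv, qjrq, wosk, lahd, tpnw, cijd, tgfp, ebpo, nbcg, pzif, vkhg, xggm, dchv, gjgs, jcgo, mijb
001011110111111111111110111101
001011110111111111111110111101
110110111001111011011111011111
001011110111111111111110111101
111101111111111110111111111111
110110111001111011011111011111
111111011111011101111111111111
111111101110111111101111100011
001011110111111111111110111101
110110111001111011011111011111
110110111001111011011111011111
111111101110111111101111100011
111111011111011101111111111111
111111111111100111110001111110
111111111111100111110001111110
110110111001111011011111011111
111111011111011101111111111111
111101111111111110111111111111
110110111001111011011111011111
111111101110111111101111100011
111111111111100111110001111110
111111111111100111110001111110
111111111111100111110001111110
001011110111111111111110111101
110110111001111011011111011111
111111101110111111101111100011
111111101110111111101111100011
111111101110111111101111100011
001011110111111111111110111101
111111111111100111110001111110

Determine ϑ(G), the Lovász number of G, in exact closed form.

Vertex lahd has 28 neighbors: nwyn, clah, trwn, enfd, skzw, onap, tfeo, oorw, fgmd, gkdp, wyxa, ylod, lejz, nmbv, qjrq, wosk, tpnw, cijd, tgfp, ebpo, nbcg, pzif, vkhg, xggm, dchv, gjgs, jcgo, mijb.
deg(dchv) = 24; N(dchv) = {nwyn, clah, trwn, enfd, celm, skzw, onap, oorw, fgmd, gkdp, ylod, lejz, nmbv, qjrq, wosk, lahd, tpnw, tgfp, ebpo, nbcg, pzif, vkhg, jcgo, mijb}.
Vertex onap has 27 neighbors: nwyn, clah, trwn, enfd, celm, skzw, tfeo, oorw, fgmd, gkdp, wyxa, lejz, nmbv, qjrq, lahd, tpnw, cijd, tgfp, ebpo, nbcg, pzif, vkhg, xggm, dchv, gjgs, jcgo, mijb.
N(tfeo) = {nwyn, clah, trwn, enfd, celm, skzw, onap, oorw, fgmd, gkdp, ylod, lejz, nmbv, qjrq, wosk, lahd, tpnw, tgfp, ebpo, nbcg, pzif, vkhg, jcgo, mijb}, |N(tfeo)| = 24.
G = K_{7,6,6,6,3,2}: α = 7 = χ(Ḡ), so ϑ = 7.
= 7.000000… (decimal).
Sandwich: α(G)=7 ≤ ϑ(G)=7 ≤ χ(Ḡ)=7 (collapsed).

7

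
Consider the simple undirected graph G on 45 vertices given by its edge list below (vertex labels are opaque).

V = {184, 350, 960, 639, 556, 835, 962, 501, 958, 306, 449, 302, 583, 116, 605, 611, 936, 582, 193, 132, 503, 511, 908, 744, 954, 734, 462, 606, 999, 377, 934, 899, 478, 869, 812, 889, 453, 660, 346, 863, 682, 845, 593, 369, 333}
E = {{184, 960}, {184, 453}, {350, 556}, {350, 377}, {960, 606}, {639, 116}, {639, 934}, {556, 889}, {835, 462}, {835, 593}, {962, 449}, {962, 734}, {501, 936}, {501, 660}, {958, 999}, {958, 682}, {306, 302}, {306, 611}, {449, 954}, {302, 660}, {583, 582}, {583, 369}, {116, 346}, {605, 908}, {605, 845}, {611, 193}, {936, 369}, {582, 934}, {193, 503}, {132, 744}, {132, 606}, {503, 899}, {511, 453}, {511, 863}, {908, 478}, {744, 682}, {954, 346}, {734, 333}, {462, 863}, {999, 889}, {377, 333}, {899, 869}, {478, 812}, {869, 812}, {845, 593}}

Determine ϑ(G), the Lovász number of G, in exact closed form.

45*cos(pi/45)/(cos(pi/45) + 1)

Vertex 744 has 2 neighbors: 132, 682.
Vertex 611 has 2 neighbors: 306, 193.
deg(511) = 2; N(511) = {453, 863}.
Vertex 302 has 2 neighbors: 306, 660.
G on 45 vertices is 2-regular; connected 2-regular on 45 ⇒ C_{45}.
spec(A) ≈ [2.0, 1.981, 1.923, 1.827, 1.696, 1.532, 1.338, 1.118, 0.877, 0.618, 0.347, 0.07, -0.209, -0.484, -0.749, -1.0, -1.231, -1.439, -1.618, -1.766, -1.879, -1.956, -1.995] (distinct, 3 d.p.).
ϑ = −N·λ_min/(λ_max−λ_min) = −45·(-2*cos(pi/45))/(2−(-2*cos(pi/45))) = 45*cos(pi/45)/(cos(pi/45) + 1).
ϑ(G) ≈ 22.4726.
Sandwich: α(G)=22 ≤ ϑ(G)=45*cos(pi/45)/(cos(pi/45) + 1) ≤ χ(Ḡ)=23 (both strict).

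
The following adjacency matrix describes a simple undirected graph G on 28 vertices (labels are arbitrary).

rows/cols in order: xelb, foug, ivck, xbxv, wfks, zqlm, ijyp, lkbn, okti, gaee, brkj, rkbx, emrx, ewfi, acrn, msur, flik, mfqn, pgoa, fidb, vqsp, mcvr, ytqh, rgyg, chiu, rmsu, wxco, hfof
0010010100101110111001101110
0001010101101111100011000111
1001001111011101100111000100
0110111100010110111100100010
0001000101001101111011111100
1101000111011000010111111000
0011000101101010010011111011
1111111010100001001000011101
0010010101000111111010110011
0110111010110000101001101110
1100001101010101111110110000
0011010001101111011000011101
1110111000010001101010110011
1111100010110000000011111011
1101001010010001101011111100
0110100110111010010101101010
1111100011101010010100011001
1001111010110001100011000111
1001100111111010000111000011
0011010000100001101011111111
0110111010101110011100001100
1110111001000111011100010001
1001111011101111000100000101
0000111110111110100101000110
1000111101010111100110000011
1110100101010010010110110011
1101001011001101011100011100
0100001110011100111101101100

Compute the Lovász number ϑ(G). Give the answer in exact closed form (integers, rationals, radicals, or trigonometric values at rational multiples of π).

7

deg(pgoa) = 15; N(pgoa) = {xelb, xbxv, wfks, lkbn, okti, gaee, brkj, rkbx, emrx, acrn, fidb, vqsp, mcvr, wxco, hfof}.
Vertex okti has 15 neighbors: ivck, zqlm, lkbn, gaee, ewfi, acrn, msur, flik, mfqn, pgoa, vqsp, ytqh, rgyg, wxco, hfof.
Vertex fidb has 15 neighbors: ivck, xbxv, zqlm, brkj, msur, flik, pgoa, vqsp, mcvr, ytqh, rgyg, chiu, rmsu, wxco, hfof.
N(xbxv) = {foug, ivck, wfks, zqlm, ijyp, lkbn, rkbx, ewfi, acrn, flik, mfqn, pgoa, fidb, ytqh, wxco}, |N(xbxv)| = 15.
G on 28 vertices is 15-regular; Kneser K(8,2) on C(8,2)=28 vertices.
spec(A) ≈ [15.0, 1.0, -5.0] (distinct, 3 d.p.).
−28·(-5) / ((15)−(-5)) = 7 = ϑ(G).
ϑ(G) ≈ 7.0000000.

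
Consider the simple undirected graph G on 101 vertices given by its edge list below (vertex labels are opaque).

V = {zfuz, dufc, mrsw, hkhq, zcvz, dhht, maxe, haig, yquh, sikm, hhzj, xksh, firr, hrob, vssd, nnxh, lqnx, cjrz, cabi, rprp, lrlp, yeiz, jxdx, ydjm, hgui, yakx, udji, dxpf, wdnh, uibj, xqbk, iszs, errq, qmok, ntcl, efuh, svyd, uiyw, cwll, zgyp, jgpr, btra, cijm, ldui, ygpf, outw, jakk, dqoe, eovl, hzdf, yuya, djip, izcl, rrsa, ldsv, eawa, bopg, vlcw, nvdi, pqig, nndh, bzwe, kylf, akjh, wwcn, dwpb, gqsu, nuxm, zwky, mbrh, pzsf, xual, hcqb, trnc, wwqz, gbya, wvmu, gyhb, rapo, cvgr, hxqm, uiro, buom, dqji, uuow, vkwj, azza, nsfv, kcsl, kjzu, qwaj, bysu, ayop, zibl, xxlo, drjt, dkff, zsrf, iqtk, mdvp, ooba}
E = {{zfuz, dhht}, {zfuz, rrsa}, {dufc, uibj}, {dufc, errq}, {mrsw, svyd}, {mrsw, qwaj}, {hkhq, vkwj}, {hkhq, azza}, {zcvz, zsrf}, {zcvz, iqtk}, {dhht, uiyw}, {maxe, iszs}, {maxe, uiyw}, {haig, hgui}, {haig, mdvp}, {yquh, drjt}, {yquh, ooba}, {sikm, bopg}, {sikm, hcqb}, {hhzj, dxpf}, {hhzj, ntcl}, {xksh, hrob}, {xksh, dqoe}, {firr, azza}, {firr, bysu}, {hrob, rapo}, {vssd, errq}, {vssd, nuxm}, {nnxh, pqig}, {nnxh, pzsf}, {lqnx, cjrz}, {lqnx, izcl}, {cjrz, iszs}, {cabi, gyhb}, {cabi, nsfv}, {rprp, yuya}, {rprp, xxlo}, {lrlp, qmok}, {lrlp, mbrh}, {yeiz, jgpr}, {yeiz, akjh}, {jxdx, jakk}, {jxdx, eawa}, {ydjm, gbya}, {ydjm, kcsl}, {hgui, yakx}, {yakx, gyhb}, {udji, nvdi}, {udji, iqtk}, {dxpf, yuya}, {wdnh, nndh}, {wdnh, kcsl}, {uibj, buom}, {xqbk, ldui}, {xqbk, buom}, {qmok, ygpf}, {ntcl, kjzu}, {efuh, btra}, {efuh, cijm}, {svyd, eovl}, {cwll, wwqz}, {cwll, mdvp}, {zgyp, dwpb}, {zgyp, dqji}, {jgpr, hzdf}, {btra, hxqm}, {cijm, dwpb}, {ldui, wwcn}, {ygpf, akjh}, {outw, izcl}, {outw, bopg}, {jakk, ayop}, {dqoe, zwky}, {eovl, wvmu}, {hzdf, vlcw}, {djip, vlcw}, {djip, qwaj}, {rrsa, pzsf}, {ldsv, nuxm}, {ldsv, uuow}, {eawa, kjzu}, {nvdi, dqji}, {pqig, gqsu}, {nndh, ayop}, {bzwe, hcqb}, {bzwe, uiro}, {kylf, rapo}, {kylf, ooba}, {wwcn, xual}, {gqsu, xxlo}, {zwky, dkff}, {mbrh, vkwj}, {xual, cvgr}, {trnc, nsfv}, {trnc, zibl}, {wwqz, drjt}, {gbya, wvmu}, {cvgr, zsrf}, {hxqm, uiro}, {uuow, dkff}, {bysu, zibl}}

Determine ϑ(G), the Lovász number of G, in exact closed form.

101*cos(pi/101)/(cos(pi/101) + 1)

N(lrlp) = {qmok, mbrh}, |N(lrlp)| = 2.
Vertex cvgr has 2 neighbors: xual, zsrf.
N(dhht) = {zfuz, uiyw}, |N(dhht)| = 2.
deg(pqig) = 2; N(pqig) = {nnxh, gqsu}.
Regular of degree 2 on 101 vertices: a single 101-cycle (edge-transitive).
Distinct eigenvalues (to 3 d.p.): [2.0, 1.996, 1.985, 1.965, 1.938, 1.904, 1.862, 1.813, 1.757, 1.695, 1.625, 1.55, 1.468, 1.381, 1.288, 1.191, 1.088, 0.982, 0.872, 0.758, 0.642, 0.523, 0.402, 0.279, 0.155, 0.031, -0.093, -0.217, -0.34, -0.462, -0.582, -0.7, -0.815, -0.927, -1.036, -1.14, -1.24, -1.335, -1.425, -1.51, -1.588, -1.661, -1.727, -1.786, -1.839, -1.884, -1.922, -1.953, -1.976, -1.991, -1.999].
λ_max=2, λ_min=-2*cos(pi/101); ϑ = −101·λ_min/(λ_max−λ_min) = 101*cos(pi/101)/(cos(pi/101) + 1).
≈ 50.487783 (to 6 d.p.).
Lovász sandwich 50 ≤ 101*cos(pi/101)/(cos(pi/101) + 1) ≤ 51: both strict.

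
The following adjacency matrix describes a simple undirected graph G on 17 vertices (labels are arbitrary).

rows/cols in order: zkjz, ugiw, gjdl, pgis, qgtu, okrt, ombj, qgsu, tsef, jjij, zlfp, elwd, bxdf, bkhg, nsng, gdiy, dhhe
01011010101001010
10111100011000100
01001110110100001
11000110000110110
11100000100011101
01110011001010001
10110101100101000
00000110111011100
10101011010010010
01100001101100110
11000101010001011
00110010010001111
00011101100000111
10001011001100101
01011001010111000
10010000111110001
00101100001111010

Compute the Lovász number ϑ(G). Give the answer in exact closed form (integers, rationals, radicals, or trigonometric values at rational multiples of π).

sqrt(17)

deg(nsng) = 8; N(nsng) = {ugiw, pgis, qgtu, qgsu, jjij, elwd, bxdf, bkhg}.
Vertex ugiw has 8 neighbors: zkjz, gjdl, pgis, qgtu, okrt, jjij, zlfp, nsng.
Vertex okrt has 8 neighbors: ugiw, gjdl, pgis, ombj, qgsu, zlfp, bxdf, dhhe.
deg(jjij) = 8; N(jjij) = {ugiw, gjdl, qgsu, tsef, zlfp, elwd, nsng, gdiy}.
8-regular, N=17; strongly regular (17,8,3,4).
The 3 distinct eigenvalues: [8.0, 1.562, -2.562].
Lovász: ϑ = −17(-sqrt(17)/2 - 1/2)/(8+-(-sqrt(17)/2 - 1/2)) = sqrt(17).
= 4.1231056… (decimal).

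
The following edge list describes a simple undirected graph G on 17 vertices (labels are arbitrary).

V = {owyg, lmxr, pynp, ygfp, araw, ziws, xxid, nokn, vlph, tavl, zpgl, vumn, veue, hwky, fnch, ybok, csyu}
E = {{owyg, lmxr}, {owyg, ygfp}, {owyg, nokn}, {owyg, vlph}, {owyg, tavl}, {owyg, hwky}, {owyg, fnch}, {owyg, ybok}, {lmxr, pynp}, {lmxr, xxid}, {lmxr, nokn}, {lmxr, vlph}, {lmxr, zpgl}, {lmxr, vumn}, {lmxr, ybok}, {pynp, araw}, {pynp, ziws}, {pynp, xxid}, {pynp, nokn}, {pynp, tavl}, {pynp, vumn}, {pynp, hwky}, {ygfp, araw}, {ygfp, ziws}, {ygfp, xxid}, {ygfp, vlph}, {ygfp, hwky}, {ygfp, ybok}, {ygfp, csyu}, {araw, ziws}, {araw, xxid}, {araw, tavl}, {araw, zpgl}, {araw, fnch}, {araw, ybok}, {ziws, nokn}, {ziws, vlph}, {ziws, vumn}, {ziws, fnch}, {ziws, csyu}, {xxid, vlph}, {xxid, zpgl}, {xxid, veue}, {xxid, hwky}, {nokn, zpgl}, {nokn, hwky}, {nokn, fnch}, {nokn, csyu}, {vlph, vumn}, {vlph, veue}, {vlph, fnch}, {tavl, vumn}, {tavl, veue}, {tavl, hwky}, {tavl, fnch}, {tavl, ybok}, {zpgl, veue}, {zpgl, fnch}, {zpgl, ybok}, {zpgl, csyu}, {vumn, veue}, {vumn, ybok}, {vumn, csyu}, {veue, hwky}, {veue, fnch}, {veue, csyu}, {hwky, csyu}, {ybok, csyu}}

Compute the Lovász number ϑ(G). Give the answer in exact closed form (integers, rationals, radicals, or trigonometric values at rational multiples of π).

sqrt(17)

Vertex nokn has 8 neighbors: owyg, lmxr, pynp, ziws, zpgl, hwky, fnch, csyu.
N(hwky) = {owyg, pynp, ygfp, xxid, nokn, tavl, veue, csyu}, |N(hwky)| = 8.
N(araw) = {pynp, ygfp, ziws, xxid, tavl, zpgl, fnch, ybok}, |N(araw)| = 8.
Vertex xxid has 8 neighbors: lmxr, pynp, ygfp, araw, vlph, zpgl, veue, hwky.
17-vertex 8-regular graph: SR(17,8,3,4) — a Paley graph.
Distinct eigenvalues (to 6 d.p.): [8.0, 1.561553, -2.561553].
λ_max=8, λ_min=-sqrt(17)/2 - 1/2; ϑ = −17·λ_min/(λ_max−λ_min) = sqrt(17).
Numerically 4.123106.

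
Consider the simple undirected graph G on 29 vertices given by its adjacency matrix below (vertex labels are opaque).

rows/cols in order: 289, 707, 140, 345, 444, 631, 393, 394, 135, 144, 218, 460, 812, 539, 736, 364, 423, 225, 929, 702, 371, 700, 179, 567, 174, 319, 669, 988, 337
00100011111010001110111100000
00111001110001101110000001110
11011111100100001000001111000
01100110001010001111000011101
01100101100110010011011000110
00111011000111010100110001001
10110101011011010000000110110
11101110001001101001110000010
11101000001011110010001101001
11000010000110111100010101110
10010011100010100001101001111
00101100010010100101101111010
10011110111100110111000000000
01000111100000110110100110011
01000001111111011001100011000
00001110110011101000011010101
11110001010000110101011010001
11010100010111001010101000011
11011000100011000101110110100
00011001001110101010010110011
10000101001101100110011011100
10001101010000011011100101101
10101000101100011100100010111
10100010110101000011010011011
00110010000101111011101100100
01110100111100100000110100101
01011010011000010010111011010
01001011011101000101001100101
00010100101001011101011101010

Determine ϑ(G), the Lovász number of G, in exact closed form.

Vertex 135 has 14 neighbors: 289, 707, 140, 444, 218, 812, 539, 736, 364, 929, 179, 567, 319, 337.
deg(567) = 14; N(567) = {289, 140, 393, 135, 144, 460, 539, 929, 702, 700, 174, 319, 988, 337}.
N(174) = {140, 345, 393, 460, 539, 736, 364, 423, 929, 702, 371, 179, 567, 669}, |N(174)| = 14.
Vertex 812 has 14 neighbors: 289, 345, 444, 631, 393, 135, 144, 218, 460, 736, 364, 225, 929, 702.
G on 29 vertices is 14-regular; Paley(29): SR with (k,λ,μ)=(14,6,7).
Distinct eigenvalues (to 3 d.p.): [14.0, 2.193, -3.193].
ϑ = −N·λ_min/(λ_max−λ_min) = −29·(-sqrt(29)/2 - 1/2)/(14−(-sqrt(29)/2 - 1/2)) = sqrt(29).
≈ 5.3851648 (to 7 d.p.).

sqrt(29)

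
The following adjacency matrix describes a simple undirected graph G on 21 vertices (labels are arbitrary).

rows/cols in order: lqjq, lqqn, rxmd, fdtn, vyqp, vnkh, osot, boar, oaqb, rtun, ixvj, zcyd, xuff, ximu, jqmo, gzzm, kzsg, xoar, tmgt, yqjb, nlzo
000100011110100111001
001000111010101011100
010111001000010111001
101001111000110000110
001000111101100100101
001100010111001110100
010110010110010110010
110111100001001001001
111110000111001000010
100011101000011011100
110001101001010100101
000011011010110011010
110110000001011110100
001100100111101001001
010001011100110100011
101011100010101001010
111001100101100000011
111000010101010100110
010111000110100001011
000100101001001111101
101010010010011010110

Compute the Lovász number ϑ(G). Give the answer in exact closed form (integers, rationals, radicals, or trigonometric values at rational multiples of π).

Vertex xuff has 10 neighbors: lqjq, lqqn, fdtn, vyqp, zcyd, ximu, jqmo, gzzm, kzsg, tmgt.
Vertex kzsg has 10 neighbors: lqjq, lqqn, rxmd, vnkh, osot, rtun, zcyd, xuff, yqjb, nlzo.
Vertex gzzm has 10 neighbors: lqjq, rxmd, vyqp, vnkh, osot, ixvj, xuff, jqmo, xoar, yqjb.
Vertex nlzo has 10 neighbors: lqjq, rxmd, vyqp, boar, ixvj, ximu, jqmo, kzsg, tmgt, yqjb.
Regular of degree 10 on 21 vertices: Kneser K(7,2) on C(7,2)=21 vertices.
A has 3 distinct eigenvalues ≈ [10.0, 1.0, -4.0].
λ_max=10, λ_min=-4; ϑ = −21·λ_min/(λ_max−λ_min) = 6.
= 6.000000000… (decimal).

6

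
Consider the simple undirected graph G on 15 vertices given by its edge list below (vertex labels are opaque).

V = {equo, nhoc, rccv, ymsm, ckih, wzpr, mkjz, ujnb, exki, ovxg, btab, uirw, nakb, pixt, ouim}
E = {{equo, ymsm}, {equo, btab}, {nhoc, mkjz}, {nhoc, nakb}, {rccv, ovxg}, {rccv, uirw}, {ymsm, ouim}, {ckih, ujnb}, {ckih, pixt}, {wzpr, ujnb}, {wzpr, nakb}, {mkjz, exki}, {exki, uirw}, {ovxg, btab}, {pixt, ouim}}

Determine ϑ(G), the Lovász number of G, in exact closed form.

N(ovxg) = {rccv, btab}, |N(ovxg)| = 2.
deg(mkjz) = 2; N(mkjz) = {nhoc, exki}.
Vertex nakb has 2 neighbors: nhoc, wzpr.
Vertex nhoc has 2 neighbors: mkjz, nakb.
2-regular, N=15; this is C_{15}, the 15-cycle.
The 8 distinct eigenvalues: [2.0, 1.8271, 1.3383, 0.618, -0.2091, -1.0, -1.618, -1.9563].
Lovász: ϑ = −15(-2*cos(pi/15))/(2+-(-1)*2*cos(pi/15)) = 15*cos(pi/15)/(cos(pi/15) + 1).
Numerically 7.417148248.
7 ≤ 15*cos(pi/15)/(cos(pi/15) + 1) ≤ 8: both strict.

15*cos(pi/15)/(cos(pi/15) + 1)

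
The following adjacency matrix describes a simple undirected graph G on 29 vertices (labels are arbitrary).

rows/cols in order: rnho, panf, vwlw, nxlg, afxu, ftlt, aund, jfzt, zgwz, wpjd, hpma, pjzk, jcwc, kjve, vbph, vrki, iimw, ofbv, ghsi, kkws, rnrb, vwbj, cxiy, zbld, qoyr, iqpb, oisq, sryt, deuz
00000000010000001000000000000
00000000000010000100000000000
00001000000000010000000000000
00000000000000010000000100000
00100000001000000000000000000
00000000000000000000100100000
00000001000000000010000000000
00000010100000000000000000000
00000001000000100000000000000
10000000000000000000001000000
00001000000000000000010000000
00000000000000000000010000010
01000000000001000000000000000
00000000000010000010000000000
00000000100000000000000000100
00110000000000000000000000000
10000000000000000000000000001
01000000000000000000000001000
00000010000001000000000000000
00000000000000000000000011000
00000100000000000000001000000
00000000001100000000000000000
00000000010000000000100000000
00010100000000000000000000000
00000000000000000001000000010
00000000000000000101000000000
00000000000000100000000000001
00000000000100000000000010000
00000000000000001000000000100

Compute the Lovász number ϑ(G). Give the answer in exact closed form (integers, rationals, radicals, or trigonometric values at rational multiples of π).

N(jfzt) = {aund, zgwz}, |N(jfzt)| = 2.
Vertex afxu has 2 neighbors: vwlw, hpma.
Vertex pjzk has 2 neighbors: vwbj, sryt.
deg(zgwz) = 2; N(zgwz) = {jfzt, vbph}.
G on 29 vertices is 2-regular; the odd cycle C_{29}.
A has 15 distinct eigenvalues ≈ [2.0, 1.9532, 1.8152, 1.5922, 1.2948, 0.9368, 0.5351, 0.1083, -0.3236, -0.7403, -1.1224, -1.452, -1.7137, -1.8953, -1.9883].
λ_max=2, λ_min=-2*cos(pi/29); ϑ = −29·λ_min/(λ_max−λ_min) = 29*cos(pi/29)/(cos(pi/29) + 1).
Numerically 14.45737526.
14 ≤ 29*cos(pi/29)/(cos(pi/29) + 1) ≤ 15: both strict.

29*cos(pi/29)/(cos(pi/29) + 1)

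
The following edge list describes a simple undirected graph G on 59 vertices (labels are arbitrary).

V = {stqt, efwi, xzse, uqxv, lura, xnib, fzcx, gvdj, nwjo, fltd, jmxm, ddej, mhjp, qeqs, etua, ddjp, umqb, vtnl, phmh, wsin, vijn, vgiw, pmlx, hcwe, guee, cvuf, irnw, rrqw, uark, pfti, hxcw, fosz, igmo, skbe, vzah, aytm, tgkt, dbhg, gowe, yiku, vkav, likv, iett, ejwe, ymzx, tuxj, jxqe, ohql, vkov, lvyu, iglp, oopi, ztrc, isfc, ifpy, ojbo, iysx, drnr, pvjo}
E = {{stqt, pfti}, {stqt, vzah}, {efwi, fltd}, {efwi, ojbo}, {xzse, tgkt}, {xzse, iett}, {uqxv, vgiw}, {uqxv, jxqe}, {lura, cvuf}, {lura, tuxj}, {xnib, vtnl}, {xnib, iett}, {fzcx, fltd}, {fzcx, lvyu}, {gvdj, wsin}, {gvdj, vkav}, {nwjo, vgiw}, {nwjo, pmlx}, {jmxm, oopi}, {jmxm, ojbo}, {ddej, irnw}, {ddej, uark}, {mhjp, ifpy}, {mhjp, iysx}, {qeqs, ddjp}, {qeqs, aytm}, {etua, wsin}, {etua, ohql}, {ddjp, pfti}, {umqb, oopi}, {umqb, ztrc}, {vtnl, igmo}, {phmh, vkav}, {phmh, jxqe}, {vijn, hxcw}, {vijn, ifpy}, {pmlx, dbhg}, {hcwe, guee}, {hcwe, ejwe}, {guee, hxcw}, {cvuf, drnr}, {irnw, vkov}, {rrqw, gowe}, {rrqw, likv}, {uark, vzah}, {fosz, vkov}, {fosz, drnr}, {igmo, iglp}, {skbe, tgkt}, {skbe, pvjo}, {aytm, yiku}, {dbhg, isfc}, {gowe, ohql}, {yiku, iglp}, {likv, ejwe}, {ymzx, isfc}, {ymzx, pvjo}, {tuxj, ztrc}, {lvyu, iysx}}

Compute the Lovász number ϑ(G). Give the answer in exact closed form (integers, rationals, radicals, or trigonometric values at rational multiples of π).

N(ifpy) = {mhjp, vijn}, |N(ifpy)| = 2.
N(uqxv) = {vgiw, jxqe}, |N(uqxv)| = 2.
deg(jmxm) = 2; N(jmxm) = {oopi, ojbo}.
Vertex igmo has 2 neighbors: vtnl, iglp.
2-regular, N=59; the odd cycle C_{59}.
Distinct eigenvalues (to 6 d.p.): [2.0, 1.98867, 1.954807, 1.898795, 1.82127, 1.723108, 1.605423, 1.469548, 1.317023, 1.149575, 0.969102, 0.777648, 0.577384, 0.370577, 0.159572, -0.053241, -0.265451, -0.474653, -0.678478, -0.874615, -1.060842, -1.235049, -1.395263, -1.539668, -1.666628, -1.774704, -1.862672, -1.929536, -1.974537, -1.997165].
ϑ = −N·λ_min/(λ_max−λ_min) = −59·(-2*cos(pi/59))/(2−(-2*cos(pi/59))) = 59*cos(pi/59)/(cos(pi/59) + 1).
Numerically 29.47908.
α=29, χ(Ḡ)=30; ϑ=59*cos(pi/59)/(cos(pi/59) + 1) lies between (both strict).

59*cos(pi/59)/(cos(pi/59) + 1)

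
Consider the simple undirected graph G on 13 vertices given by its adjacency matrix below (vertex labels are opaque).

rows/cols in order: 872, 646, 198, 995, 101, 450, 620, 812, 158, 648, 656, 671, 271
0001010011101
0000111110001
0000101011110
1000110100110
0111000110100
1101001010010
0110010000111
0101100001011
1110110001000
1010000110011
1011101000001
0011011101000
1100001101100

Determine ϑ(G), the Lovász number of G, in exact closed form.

Vertex 671 has 6 neighbors: 198, 995, 450, 620, 812, 648.
Vertex 158 has 6 neighbors: 872, 646, 198, 101, 450, 648.
N(271) = {872, 646, 620, 812, 648, 656}, |N(271)| = 6.
N(872) = {995, 450, 158, 648, 656, 271}, |N(872)| = 6.
G on 13 vertices is 6-regular; strongly regular (13,6,2,3).
The 3 distinct eigenvalues: [6.0, 1.3028, -2.3028].
λ_max=6, λ_min=-sqrt(13)/2 - 1/2; ϑ = −13·λ_min/(λ_max−λ_min) = sqrt(13).
≈ 3.605551275 (to 9 d.p.).

sqrt(13)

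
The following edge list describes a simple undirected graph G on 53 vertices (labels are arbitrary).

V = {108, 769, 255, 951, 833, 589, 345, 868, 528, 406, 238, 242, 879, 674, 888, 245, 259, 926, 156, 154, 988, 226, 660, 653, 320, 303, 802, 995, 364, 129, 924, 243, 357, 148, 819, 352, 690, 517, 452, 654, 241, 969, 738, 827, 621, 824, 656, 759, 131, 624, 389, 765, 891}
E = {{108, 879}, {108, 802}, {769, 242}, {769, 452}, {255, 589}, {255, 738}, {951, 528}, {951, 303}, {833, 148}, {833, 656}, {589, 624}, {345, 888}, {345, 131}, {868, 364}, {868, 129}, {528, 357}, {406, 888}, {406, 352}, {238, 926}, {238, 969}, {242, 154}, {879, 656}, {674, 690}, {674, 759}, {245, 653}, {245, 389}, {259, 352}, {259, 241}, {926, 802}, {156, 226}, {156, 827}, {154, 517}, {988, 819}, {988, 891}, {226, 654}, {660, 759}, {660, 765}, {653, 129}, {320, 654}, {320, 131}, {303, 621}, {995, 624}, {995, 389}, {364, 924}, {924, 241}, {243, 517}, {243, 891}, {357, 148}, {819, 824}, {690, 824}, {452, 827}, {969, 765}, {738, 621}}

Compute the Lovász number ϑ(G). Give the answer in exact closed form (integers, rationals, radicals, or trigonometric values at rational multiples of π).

53*cos(pi/53)/(cos(pi/53) + 1)

deg(589) = 2; N(589) = {255, 624}.
deg(242) = 2; N(242) = {769, 154}.
Vertex 345 has 2 neighbors: 888, 131.
deg(888) = 2; N(888) = {345, 406}.
2-regular, N=53; this is C_{53}, the 53-cycle.
spec(A) ≈ [2.0, 1.98596, 1.94405, 1.87484, 1.77931, 1.65881, 1.51502, 1.34997, 1.16596, 0.96558, 0.75166, 0.52717, 0.29529, 0.05927, -0.17759, -0.41196, -0.64054, -0.86013, -1.06765, -1.26018, -1.43501, -1.58971, -1.72209, -1.83029, -1.9128, -1.96846, -1.99649] (distinct, 5 d.p.).
Lovász (edge-transitive): ϑ = −53·(-2*cos(pi/53))/((2)−(-2*cos(pi/53))) = 53*cos(pi/53)/(cos(pi/53) + 1).
= 26.476708993… (decimal).
Check 26 ≤ 53*cos(pi/53)/(cos(pi/53) + 1) ≤ 27: both strict.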